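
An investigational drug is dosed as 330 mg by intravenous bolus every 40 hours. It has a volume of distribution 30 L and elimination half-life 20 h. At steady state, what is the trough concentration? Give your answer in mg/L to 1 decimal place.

3.7 mg/L

τ = 40 h = 2 half-lives, so f = (1/2)^2 = 0.25.
Accumulation ratio R = 1/(1 − f) = 1/0.75 = 4/3.
Single-dose peak C₀ = D/Vd = 330/30 = 11 mg/L.
Steady-state peak Cmax,ss = C₀·R = 11 × 4/3 ≈ 14.667 mg/L.
Steady-state trough Cmin,ss = Cmax,ss·f ≈ 14.667 × 0.25 ≈ 3.667 mg/L.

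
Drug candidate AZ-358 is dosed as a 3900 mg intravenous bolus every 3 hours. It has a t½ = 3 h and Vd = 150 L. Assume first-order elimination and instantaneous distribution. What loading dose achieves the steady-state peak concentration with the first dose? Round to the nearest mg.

f = (1/2)^(3/3) ≈ 0.500000; accumulation ratio R = 1/(1−f) ≈ 2.00000.
Loading dose to hit Cmax,ss on first dose: D_load = D_maint·R ≈ 3900 × 2.00000 ≈ 7800.00 mg.

7800 mg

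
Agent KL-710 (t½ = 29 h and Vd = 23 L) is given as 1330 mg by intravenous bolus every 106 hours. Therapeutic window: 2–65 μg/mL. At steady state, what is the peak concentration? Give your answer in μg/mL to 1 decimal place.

62.8 μg/mL

τ/t½ = 106/29 ≈ 3.6552, so fraction remaining f = (1/2)^(106/29) ≈ 0.0794.
At steady state, accumulation factor R = 1/(1 − e^(−kτ)) ≈ 1.0862.
Single-dose peak C₀ = D/Vd = 1330/23 ≈ 57.826 μg/mL.
Cmax,ss = C₀/(1 − f) ≈ 57.826/0.9206 ≈ 62.813 μg/mL.
Peak 62.8 μg/mL vs MTC 65 μg/mL: below toxic threshold.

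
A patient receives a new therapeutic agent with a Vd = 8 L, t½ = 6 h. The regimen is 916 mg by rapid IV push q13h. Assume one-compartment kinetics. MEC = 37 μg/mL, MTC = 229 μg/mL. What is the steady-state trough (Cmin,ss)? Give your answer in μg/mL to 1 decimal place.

k = ln2/t½ = ln2/6 ≈ 0.115525 h⁻¹; fraction remaining f = e^(−kτ) = e^(−0.115525×13) ≈ 0.2227.
Single-dose peak C₀ = D/Vd = 916/8 ≈ 114.500 μg/mL.
Steady-state trough Cmin,ss = C₀·f/(1−f) ≈ 114.500 × 0.2227/0.7773 ≈ 32.805 μg/mL.
Trough 32.8 μg/mL vs MEC 37 μg/mL: subtherapeutic.

32.8 μg/mL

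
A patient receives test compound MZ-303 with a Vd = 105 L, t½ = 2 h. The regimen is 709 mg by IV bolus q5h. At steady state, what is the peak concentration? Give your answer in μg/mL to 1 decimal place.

8.2 μg/mL

Over one 5-h interval, 5/2 ≈ 2.5 half-lives elapse, leaving f ≈ 0.1768 of each dose.
At steady state, accumulation factor R = 1/(1 − e^(−kτ)) ≈ 1.2148.
Single-dose peak C₀ = D/Vd = 709/105 ≈ 6.752 μg/mL.
Steady-state peak Cmax,ss = C₀·R ≈ 6.752 × 1.2148 ≈ 8.202 μg/mL.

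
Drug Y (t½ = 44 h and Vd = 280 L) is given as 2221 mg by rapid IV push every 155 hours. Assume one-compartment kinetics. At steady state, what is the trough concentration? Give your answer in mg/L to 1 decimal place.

Over one 155-h interval, 155/44 ≈ 3.5227 half-lives elapse, leaving f ≈ 0.0870 of each dose.
Each bolus raises the concentration by D/Vd = 2221/280 ≈ 7.932 mg/L.
Steady-state trough Cmin,ss = C₀·f/(1−f) ≈ 7.932 × 0.0870/0.9130 ≈ 0.756 mg/L.

0.8 mg/L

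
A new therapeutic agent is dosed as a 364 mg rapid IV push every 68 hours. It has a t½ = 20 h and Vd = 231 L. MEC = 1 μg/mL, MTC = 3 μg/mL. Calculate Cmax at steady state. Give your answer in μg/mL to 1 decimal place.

τ/t½ = 68/20 ≈ 3.4, so fraction remaining f = (1/2)^(68/20) ≈ 0.0947.
At steady state, accumulation factor R = 1/(1 − e^(−kτ)) ≈ 1.1046.
Each bolus raises the concentration by D/Vd = 364/231 ≈ 1.576 μg/mL.
Steady-state peak Cmax,ss = C₀·R ≈ 1.576 × 1.1046 ≈ 1.741 μg/mL.
Peak 1.7 μg/mL vs MTC 3 μg/mL: below toxic threshold.

1.7 μg/mL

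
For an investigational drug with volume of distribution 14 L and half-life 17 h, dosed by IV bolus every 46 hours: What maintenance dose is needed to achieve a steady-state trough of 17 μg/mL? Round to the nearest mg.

1315 mg

τ/t½ = 46/17 ≈ 2.7059, so f = (1/2)^(46/17) ≈ 0.153267.
Cmin,ss = (D/Vd)·f/(1−f), so D = Cmin,ss·Vd·(1−f)/f.
D = 17 × 14 × (1−f)/f ≈ 17 × 14 × 5.52456 ≈ 1314.85 mg.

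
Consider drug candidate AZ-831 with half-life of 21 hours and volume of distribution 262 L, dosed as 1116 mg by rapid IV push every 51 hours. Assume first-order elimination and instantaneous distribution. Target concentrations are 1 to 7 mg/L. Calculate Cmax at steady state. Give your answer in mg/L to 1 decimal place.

5.2 mg/L

Over one 51-h interval, 51/21 ≈ 2.4286 half-lives elapse, leaving f ≈ 0.1857 of each dose.
Accumulation ratio R = 1/(1 − f) ≈ 1/0.8143 ≈ 1.2280.
Single-dose peak C₀ = D/Vd = 1116/262 ≈ 4.260 mg/L.
Steady-state peak Cmax,ss = C₀·R ≈ 4.260 × 1.2280 ≈ 5.231 mg/L.
Peak 5.2 mg/L vs MTC 7 mg/L: below toxic threshold.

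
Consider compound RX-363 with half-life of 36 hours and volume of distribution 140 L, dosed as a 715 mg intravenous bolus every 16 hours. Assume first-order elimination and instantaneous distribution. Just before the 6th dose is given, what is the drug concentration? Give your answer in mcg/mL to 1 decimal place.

11.1 mcg/mL

f = (1/2)^(τ/t½) = (1/2)^(16/36) ≈ 0.7349.
C₀ = D/Vd = 715/140 ≈ 5.107 mcg/mL.
Before the 6th dose, 5 doses have been given. Superposition: Cmin = C₀·(f + f² + … + f^5).
≈ 5.107 × (0.7349 + 0.5401 + 0.3969 + 0.2917 + 0.2144) ≈ 5.107 × 2.1780 ≈ 11.123 mcg/mL.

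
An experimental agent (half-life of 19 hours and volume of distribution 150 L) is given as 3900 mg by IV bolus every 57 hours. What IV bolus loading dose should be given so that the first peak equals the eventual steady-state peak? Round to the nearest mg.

4457 mg

f = (1/2)^(57/19) ≈ 0.125000; accumulation ratio R = 1/(1−f) ≈ 1.14286.
Loading dose to hit Cmax,ss on first dose: D_load = D_maint·R ≈ 3900 × 1.14286 ≈ 4457.15 mg.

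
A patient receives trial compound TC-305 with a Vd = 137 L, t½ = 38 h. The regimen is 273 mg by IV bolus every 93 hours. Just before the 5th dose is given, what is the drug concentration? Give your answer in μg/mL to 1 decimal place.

0.4 μg/mL

f = (1/2)^(τ/t½) = (1/2)^(93/38) ≈ 0.1833.
C₀ = D/Vd = 273/137 ≈ 1.993 μg/mL.
Before the 5th dose, 4 doses have been given. Superposition: Cmin = C₀·(f + f² + … + f^4).
≈ 1.993 × (0.1833 + 0.0336 + 0.0062 + 0.0011) ≈ 1.993 × 0.2242 ≈ 0.447 μg/mL.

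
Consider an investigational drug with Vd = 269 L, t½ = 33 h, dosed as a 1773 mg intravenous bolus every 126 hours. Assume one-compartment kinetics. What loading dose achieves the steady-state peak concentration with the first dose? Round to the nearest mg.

f = (1/2)^(126/33) ≈ 0.070895; accumulation ratio R = 1/(1−f) ≈ 1.07630.
Loading dose to hit Cmax,ss on first dose: D_load = D_maint·R ≈ 1773 × 1.07630 ≈ 1908.28 mg.

1908 mg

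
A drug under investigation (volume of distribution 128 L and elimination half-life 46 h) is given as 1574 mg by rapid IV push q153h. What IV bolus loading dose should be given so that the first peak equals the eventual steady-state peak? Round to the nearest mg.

f = (1/2)^(153/46) ≈ 0.099712; accumulation ratio R = 1/(1−f) ≈ 1.11076.
Loading dose to hit Cmax,ss on first dose: D_load = D_maint·R ≈ 1574 × 1.11076 ≈ 1748.34 mg.

1748 mg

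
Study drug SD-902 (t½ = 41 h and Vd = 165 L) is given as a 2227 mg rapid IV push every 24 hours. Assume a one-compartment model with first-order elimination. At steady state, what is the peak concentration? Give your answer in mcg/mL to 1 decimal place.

Over one 24-h interval, 24/41 ≈ 0.58537 half-lives elapse, leaving f ≈ 0.6665 of each dose.
Accumulation ratio R = 1/(1 − f) ≈ 1/0.3335 ≈ 2.9985.
Single-dose peak C₀ = D/Vd = 2227/165 ≈ 13.497 mcg/mL.
Cmax,ss = C₀/(1 − f) ≈ 13.497/0.3335 ≈ 40.471 mcg/mL.

40.5 mcg/mL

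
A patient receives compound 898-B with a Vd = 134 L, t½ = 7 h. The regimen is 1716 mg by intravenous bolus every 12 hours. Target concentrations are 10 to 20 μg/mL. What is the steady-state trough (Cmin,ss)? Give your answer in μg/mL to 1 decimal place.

5.6 μg/mL

k = ln2/t½ = ln2/7 ≈ 0.099021 h⁻¹; fraction remaining f = e^(−kτ) = e^(−0.099021×12) ≈ 0.3048.
Accumulation ratio R = 1/(1 − f) ≈ 1/0.6952 ≈ 1.4384.
Each bolus raises the concentration by D/Vd = 1716/134 ≈ 12.806 μg/mL.
Cmax,ss = C₀/(1 − f) ≈ 12.806/0.6952 ≈ 18.421 μg/mL.
Steady-state trough Cmin,ss = Cmax,ss·f ≈ 18.421 × 0.3048 ≈ 5.615 μg/mL.
Trough 5.6 μg/mL vs MEC 10 μg/mL: subtherapeutic.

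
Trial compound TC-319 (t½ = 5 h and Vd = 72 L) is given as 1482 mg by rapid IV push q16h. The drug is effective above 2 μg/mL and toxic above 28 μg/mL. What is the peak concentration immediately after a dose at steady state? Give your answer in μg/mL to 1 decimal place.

Over one 16-h interval, 16/5 ≈ 3.2 half-lives elapse, leaving f ≈ 0.1088 of each dose.
Accumulation ratio R = 1/(1 − f) ≈ 1/0.8912 ≈ 1.1221.
Single-dose peak C₀ = D/Vd = 1482/72 ≈ 20.583 μg/mL.
Steady-state peak Cmax,ss = C₀·R ≈ 20.583 × 1.1221 ≈ 23.096 μg/mL.
Peak 23.1 μg/mL vs MTC 28 μg/mL: below toxic threshold.

23.1 μg/mL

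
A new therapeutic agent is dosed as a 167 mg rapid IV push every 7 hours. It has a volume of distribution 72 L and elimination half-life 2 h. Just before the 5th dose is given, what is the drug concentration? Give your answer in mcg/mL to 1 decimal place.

0.2 mcg/mL

f = (1/2)^(τ/t½) = (1/2)^(7/2) ≈ 0.0884.
C₀ = D/Vd = 167/72 ≈ 2.319 mcg/mL.
Before the 5th dose, 4 doses have been given. Superposition: Cmin = C₀·(f + f² + … + f^4).
≈ 2.319 × (0.0884 + 0.0078 + 0.0007 + 0.0001) ≈ 2.319 × 0.0970 ≈ 0.225 mcg/mL.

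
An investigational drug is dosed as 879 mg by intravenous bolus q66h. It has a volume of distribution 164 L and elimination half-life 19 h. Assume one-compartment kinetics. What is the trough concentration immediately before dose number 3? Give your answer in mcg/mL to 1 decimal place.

f = (1/2)^(τ/t½) = (1/2)^(66/19) ≈ 0.0900.
C₀ = D/Vd = 879/164 ≈ 5.360 mcg/mL.
Before the 3rd dose, 2 doses have been given. Superposition: Cmin = C₀·(f + f²).
≈ 5.360 × (0.0900 + 0.0081) ≈ 5.360 × 0.0981 ≈ 0.526 mcg/mL.

0.5 mcg/mL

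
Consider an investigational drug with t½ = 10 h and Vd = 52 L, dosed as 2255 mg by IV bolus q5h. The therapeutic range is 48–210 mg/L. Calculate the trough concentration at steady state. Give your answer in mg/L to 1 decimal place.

Over one 5-h interval, 5/10 ≈ 0.5 half-lives elapse, leaving f ≈ 0.7071 of each dose.
Accumulation ratio R = 1/(1 − f) ≈ 1/0.2929 ≈ 3.4141.
Single-dose peak C₀ = D/Vd = 2255/52 ≈ 43.365 mg/L.
Cmax,ss = C₀/(1 − f) ≈ 43.365/0.2929 ≈ 148.054 mg/L.
One interval later, Cmin,ss = Cmax,ss·e^(−kτ) ≈ 148.054 × 0.7071 ≈ 104.689 mg/L.
Trough 104.7 mg/L vs MEC 48 mg/L: adequate.

104.7 mg/L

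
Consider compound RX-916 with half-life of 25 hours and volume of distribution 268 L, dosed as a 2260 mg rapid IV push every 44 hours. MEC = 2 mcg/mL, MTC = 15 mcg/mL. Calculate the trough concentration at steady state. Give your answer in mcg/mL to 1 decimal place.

3.5 mcg/mL

τ/t½ = 44/25 ≈ 1.76, so fraction remaining f = (1/2)^(44/25) ≈ 0.2952.
Accumulation ratio R = 1/(1 − f) ≈ 1/0.7048 ≈ 1.4188.
Each bolus raises the concentration by D/Vd = 2260/268 ≈ 8.433 mcg/mL.
Cmax,ss = C₀/(1 − f) ≈ 8.433/0.7048 ≈ 11.965 mcg/mL.
One interval later, Cmin,ss = Cmax,ss·e^(−kτ) ≈ 11.965 × 0.2952 ≈ 3.532 mcg/mL.
Trough 3.5 mcg/mL vs MEC 2 mcg/mL: adequate.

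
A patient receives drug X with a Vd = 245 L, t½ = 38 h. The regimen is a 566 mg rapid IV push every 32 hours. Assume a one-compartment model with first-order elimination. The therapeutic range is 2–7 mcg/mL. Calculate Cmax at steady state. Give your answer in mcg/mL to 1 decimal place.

5.2 mcg/mL

Over one 32-h interval, 32/38 ≈ 0.84211 half-lives elapse, leaving f ≈ 0.5578 of each dose.
Accumulation ratio R = 1/(1 − f) ≈ 1/0.4422 ≈ 2.2614.
Single-dose peak C₀ = D/Vd = 566/245 ≈ 2.310 mcg/mL.
Steady-state peak Cmax,ss = C₀·R ≈ 2.310 × 2.2614 ≈ 5.224 mcg/mL.
Peak 5.2 mcg/mL vs MTC 7 mcg/mL: below toxic threshold.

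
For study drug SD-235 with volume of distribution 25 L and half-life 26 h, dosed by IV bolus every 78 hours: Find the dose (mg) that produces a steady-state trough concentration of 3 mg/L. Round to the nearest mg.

525 mg

τ/t½ = 78/26 ≈ 3, so f = (1/2)^(78/26) ≈ 0.125000.
Cmin,ss = (D/Vd)·f/(1−f), so D = Cmin,ss·Vd·(1−f)/f.
D = 3 × 25 × (1−f)/f ≈ 3 × 25 × 7.00000 ≈ 525.00 mg.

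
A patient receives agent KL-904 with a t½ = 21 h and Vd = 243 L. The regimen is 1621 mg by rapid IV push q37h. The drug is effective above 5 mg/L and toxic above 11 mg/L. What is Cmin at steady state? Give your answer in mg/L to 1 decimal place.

k = ln2/t½ = ln2/21 ≈ 0.033007 h⁻¹; fraction remaining f = e^(−kτ) = e^(−0.033007×37) ≈ 0.2949.
At steady state, accumulation factor R = 1/(1 − e^(−kτ)) ≈ 1.4182.
Single-dose peak C₀ = D/Vd = 1621/243 ≈ 6.671 mg/L.
Cmax,ss = C₀/(1 − f) ≈ 6.671/0.7051 ≈ 9.461 mg/L.
Steady-state trough Cmin,ss = Cmax,ss·f ≈ 9.461 × 0.2949 ≈ 2.790 mg/L.
Trough 2.8 mg/L vs MEC 5 mg/L: subtherapeutic.

2.8 mg/L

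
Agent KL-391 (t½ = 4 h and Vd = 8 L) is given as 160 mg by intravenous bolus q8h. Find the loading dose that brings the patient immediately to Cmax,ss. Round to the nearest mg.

f = (1/2)^(8/4) ≈ 0.250000; accumulation ratio R = 1/(1−f) ≈ 1.33333.
Loading dose to hit Cmax,ss on first dose: D_load = D_maint·R ≈ 160 × 1.33333 ≈ 213.33 mg.

213 mg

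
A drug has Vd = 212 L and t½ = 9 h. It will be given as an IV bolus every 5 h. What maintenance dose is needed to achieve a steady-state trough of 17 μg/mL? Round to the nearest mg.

1693 mg

τ/t½ = 5/9 ≈ 0.55556, so f = (1/2)^(5/9) ≈ 0.680395.
Cmin,ss = (D/Vd)·f/(1−f), so D = Cmin,ss·Vd·(1−f)/f.
D = 17 × 212 × (1−f)/f ≈ 17 × 212 × 0.46973 ≈ 1692.91 mg.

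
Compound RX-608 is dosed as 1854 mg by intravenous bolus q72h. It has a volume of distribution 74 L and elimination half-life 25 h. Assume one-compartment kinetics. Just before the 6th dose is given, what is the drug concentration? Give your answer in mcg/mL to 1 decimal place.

f = (1/2)^(τ/t½) = (1/2)^(72/25) ≈ 0.1358.
C₀ = D/Vd = 1854/74 ≈ 25.054 mcg/mL.
Before the 6th dose, 5 doses have been given. Superposition: Cmin = C₀·(f + f² + … + f^5).
≈ 25.054 × (0.1358 + 0.0184 + 0.0025 + 0.0003 + 0.0000) ≈ 25.054 × 0.1570 ≈ 3.933 mcg/mL.

3.9 mcg/mL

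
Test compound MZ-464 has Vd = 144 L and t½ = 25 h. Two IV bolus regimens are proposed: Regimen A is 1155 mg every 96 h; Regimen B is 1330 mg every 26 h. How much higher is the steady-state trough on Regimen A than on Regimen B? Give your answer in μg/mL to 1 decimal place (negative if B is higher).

-8.1 μg/mL

Regimen A: f = (1/2)^(96/25) ≈ 0.0698; Cmin,ss = (1155/144)·f/(1−f) ≈ 0.602 μg/mL.
Regimen B: f = (1/2)^(26/25) ≈ 0.4863; Cmin,ss = (1330/144)·f/(1−f) ≈ 8.743 μg/mL.
Difference ≈ 0.602 − 8.743 ≈ -8.141 μg/mL.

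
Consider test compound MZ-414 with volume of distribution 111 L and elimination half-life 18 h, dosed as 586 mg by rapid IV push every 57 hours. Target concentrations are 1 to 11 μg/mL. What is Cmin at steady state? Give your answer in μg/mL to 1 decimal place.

0.7 μg/mL

k = ln2/t½ = ln2/18 ≈ 0.038508 h⁻¹; fraction remaining f = e^(−kτ) = e^(−0.038508×57) ≈ 0.1114.
At steady state, accumulation factor R = 1/(1 − e^(−kτ)) ≈ 1.1254.
Each bolus raises the concentration by D/Vd = 586/111 ≈ 5.279 μg/mL.
Cmax,ss = C₀/(1 − f) ≈ 5.279/0.8886 ≈ 5.941 μg/mL.
Steady-state trough Cmin,ss = Cmax,ss·f ≈ 5.941 × 0.1114 ≈ 0.662 μg/mL.
Trough 0.7 μg/mL vs MEC 1 μg/mL: subtherapeutic.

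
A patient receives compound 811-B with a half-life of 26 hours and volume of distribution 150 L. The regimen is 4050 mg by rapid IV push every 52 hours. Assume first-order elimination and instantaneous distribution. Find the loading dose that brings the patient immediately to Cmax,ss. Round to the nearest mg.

f = (1/2)^(52/26) ≈ 0.250000; accumulation ratio R = 1/(1−f) ≈ 1.33333.
Loading dose to hit Cmax,ss on first dose: D_load = D_maint·R ≈ 4050 × 1.33333 ≈ 5399.99 mg.

5400 mg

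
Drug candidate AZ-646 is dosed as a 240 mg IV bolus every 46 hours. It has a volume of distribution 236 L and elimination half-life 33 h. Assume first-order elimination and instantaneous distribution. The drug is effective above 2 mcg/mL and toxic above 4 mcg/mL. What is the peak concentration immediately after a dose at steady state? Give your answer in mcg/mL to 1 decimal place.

τ/t½ = 46/33 ≈ 1.3939, so fraction remaining f = (1/2)^(46/33) ≈ 0.3805.
Accumulation ratio R = 1/(1 − f) ≈ 1/0.6195 ≈ 1.6142.
Each bolus raises the concentration by D/Vd = 240/236 ≈ 1.017 mcg/mL.
Steady-state peak Cmax,ss = C₀·R ≈ 1.017 × 1.6142 ≈ 1.642 mcg/mL.
Peak 1.6 mcg/mL vs MTC 4 mcg/mL: below toxic threshold.

1.6 mcg/mL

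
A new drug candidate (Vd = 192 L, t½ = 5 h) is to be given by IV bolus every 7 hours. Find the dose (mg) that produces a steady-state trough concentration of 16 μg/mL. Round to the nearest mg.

5035 mg

τ/t½ = 7/5 ≈ 1.4, so f = (1/2)^(7/5) ≈ 0.378929.
Cmin,ss = (D/Vd)·f/(1−f), so D = Cmin,ss·Vd·(1−f)/f.
D = 16 × 192 × (1−f)/f ≈ 16 × 192 × 1.63902 ≈ 5035.07 mg.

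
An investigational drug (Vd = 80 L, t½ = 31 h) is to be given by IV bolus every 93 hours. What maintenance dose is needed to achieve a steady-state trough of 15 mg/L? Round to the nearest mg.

τ/t½ = 93/31 ≈ 3, so f = (1/2)^(93/31) ≈ 0.125000.
Cmin,ss = (D/Vd)·f/(1−f), so D = Cmin,ss·Vd·(1−f)/f.
D = 15 × 80 × (1−f)/f ≈ 15 × 80 × 7.00000 ≈ 8400.00 mg.

8400 mg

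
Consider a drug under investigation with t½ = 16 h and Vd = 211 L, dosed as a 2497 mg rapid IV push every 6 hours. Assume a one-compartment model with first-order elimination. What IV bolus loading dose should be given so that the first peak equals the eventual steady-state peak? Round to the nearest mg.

f = (1/2)^(6/16) ≈ 0.771105; accumulation ratio R = 1/(1−f) ≈ 4.36882.
Loading dose to hit Cmax,ss on first dose: D_load = D_maint·R ≈ 2497 × 4.36882 ≈ 10908.94 mg.

10909 mg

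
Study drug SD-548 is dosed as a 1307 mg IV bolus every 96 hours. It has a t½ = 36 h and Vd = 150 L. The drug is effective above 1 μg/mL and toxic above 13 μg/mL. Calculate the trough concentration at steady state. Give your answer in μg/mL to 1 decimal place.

1.6 μg/mL

k = ln2/t½ = ln2/36 ≈ 0.019254 h⁻¹; fraction remaining f = e^(−kτ) = e^(−0.019254×96) ≈ 0.1575.
At steady state, accumulation factor R = 1/(1 − e^(−kτ)) ≈ 1.1869.
Single-dose peak C₀ = D/Vd = 1307/150 ≈ 8.713 μg/mL.
Steady-state peak Cmax,ss = C₀·R ≈ 8.713 × 1.1869 ≈ 10.341 μg/mL.
Steady-state trough Cmin,ss = Cmax,ss·f ≈ 10.341 × 0.1575 ≈ 1.629 μg/mL.
Trough 1.6 μg/mL vs MEC 1 μg/mL: adequate.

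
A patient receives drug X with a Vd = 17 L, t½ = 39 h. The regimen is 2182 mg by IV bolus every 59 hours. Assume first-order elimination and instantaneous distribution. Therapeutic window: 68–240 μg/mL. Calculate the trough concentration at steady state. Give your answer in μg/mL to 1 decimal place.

69.2 μg/mL

τ/t½ = 59/39 ≈ 1.5128, so fraction remaining f = (1/2)^(59/39) ≈ 0.3504.
At steady state, accumulation factor R = 1/(1 − e^(−kτ)) ≈ 1.5394.
Each bolus raises the concentration by D/Vd = 2182/17 ≈ 128.353 μg/mL.
Steady-state peak Cmax,ss = C₀·R ≈ 128.353 × 1.5394 ≈ 197.587 μg/mL.
Steady-state trough Cmin,ss = Cmax,ss·f ≈ 197.587 × 0.3504 ≈ 69.234 μg/mL.
Trough 69.2 μg/mL vs MEC 68 μg/mL: adequate.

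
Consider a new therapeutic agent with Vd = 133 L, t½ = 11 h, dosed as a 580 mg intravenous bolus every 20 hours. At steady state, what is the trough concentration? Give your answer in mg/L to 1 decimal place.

1.7 mg/L

k = ln2/t½ = ln2/11 ≈ 0.063013 h⁻¹; fraction remaining f = e^(−kτ) = e^(−0.063013×20) ≈ 0.2836.
Single-dose peak C₀ = D/Vd = 580/133 ≈ 4.361 mg/L.
Steady-state trough Cmin,ss = C₀·f/(1−f) ≈ 4.361 × 0.2836/0.7164 ≈ 1.726 mg/L.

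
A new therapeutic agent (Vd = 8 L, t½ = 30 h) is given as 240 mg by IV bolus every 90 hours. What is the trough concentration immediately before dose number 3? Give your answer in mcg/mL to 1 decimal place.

4.2 mcg/mL

f = (1/2)^(τ/t½) = (1/2)^(90/30) ≈ 0.1250.
C₀ = D/Vd = 240/8 ≈ 30.000 mcg/mL.
Before the 3rd dose, 2 doses have been given. Superposition: Cmin = C₀·(f + f²).
≈ 30.000 × (0.1250 + 0.0156) ≈ 30.000 × 0.1406 ≈ 4.218 mcg/mL.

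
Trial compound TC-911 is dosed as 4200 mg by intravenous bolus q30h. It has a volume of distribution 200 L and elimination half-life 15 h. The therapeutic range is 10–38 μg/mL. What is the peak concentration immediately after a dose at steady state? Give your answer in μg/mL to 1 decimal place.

28.0 μg/mL

τ = 30 h = 2 half-lives, so f = (1/2)^2 = 0.25.
At steady state, R = 1/(1 − 0.25) = 4/3.
Single-dose peak C₀ = D/Vd = 4200/200 = 21 μg/mL.
Steady-state peak Cmax,ss = C₀·R = 21 × 4/3 ≈ 28.000 μg/mL.
Peak 28.0 μg/mL vs MTC 38 μg/mL: below toxic threshold.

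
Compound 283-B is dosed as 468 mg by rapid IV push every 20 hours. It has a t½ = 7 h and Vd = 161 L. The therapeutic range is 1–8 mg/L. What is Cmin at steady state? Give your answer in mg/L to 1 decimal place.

0.5 mg/L

Over one 20-h interval, 20/7 ≈ 2.8571 half-lives elapse, leaving f ≈ 0.1380 of each dose.
At steady state, accumulation factor R = 1/(1 − e^(−kτ)) ≈ 1.1601.
Each bolus raises the concentration by D/Vd = 468/161 ≈ 2.907 mg/L.
Steady-state peak Cmax,ss = C₀·R ≈ 2.907 × 1.1601 ≈ 3.372 mg/L.
One interval later, Cmin,ss = Cmax,ss·e^(−kτ) ≈ 3.372 × 0.1380 ≈ 0.465 mg/L.
Trough 0.5 mg/L vs MEC 1 mg/L: subtherapeutic.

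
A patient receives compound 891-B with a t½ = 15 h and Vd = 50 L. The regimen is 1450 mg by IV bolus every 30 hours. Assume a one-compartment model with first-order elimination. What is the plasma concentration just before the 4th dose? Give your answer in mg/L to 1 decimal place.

9.5 mg/L

f = (1/2)^(τ/t½) = (1/2)^(30/15) ≈ 0.2500.
C₀ = D/Vd = 1450/50 ≈ 29.000 mg/L.
Before the 4th dose, 3 doses have been given. Superposition: Cmin = C₀·(f + f² + … + f^3).
≈ 29.000 × (0.2500 + 0.0625 + 0.0156) ≈ 29.000 × 0.3281 ≈ 9.515 mg/L.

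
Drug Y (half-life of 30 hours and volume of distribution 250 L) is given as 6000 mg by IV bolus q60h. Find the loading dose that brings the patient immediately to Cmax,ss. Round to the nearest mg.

8000 mg

f = (1/2)^(60/30) ≈ 0.250000; accumulation ratio R = 1/(1−f) ≈ 1.33333.
Loading dose to hit Cmax,ss on first dose: D_load = D_maint·R ≈ 6000 × 1.33333 ≈ 7999.98 mg.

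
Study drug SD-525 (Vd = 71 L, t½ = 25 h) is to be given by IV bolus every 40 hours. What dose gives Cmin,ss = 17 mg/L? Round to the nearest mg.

2452 mg

τ/t½ = 40/25 ≈ 1.6, so f = (1/2)^(40/25) ≈ 0.329877.
Cmin,ss = (D/Vd)·f/(1−f), so D = Cmin,ss·Vd·(1−f)/f.
D = 17 × 71 × (1−f)/f ≈ 17 × 71 × 2.03143 ≈ 2451.94 mg.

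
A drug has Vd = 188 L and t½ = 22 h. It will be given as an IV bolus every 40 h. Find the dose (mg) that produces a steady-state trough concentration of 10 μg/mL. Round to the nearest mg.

4750 mg

τ/t½ = 40/22 ≈ 1.8182, so f = (1/2)^(40/22) ≈ 0.283578.
Cmin,ss = (D/Vd)·f/(1−f), so D = Cmin,ss·Vd·(1−f)/f.
D = 10 × 188 × (1−f)/f ≈ 10 × 188 × 2.52637 ≈ 4749.58 mg.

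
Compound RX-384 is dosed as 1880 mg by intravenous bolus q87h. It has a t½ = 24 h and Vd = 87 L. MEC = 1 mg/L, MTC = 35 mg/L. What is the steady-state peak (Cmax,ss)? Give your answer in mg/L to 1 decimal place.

23.5 mg/L

Over one 87-h interval, 87/24 ≈ 3.625 half-lives elapse, leaving f ≈ 0.0811 of each dose.
At steady state, accumulation factor R = 1/(1 − e^(−kτ)) ≈ 1.0883.
Single-dose peak C₀ = D/Vd = 1880/87 ≈ 21.609 mg/L.
Cmax,ss = C₀/(1 − f) ≈ 21.609/0.9189 ≈ 23.516 mg/L.
Peak 23.5 mg/L vs MTC 35 mg/L: below toxic threshold.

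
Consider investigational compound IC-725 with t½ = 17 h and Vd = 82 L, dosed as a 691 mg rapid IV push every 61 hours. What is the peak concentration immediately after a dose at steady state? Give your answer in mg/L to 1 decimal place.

9.2 mg/L

Over one 61-h interval, 61/17 ≈ 3.5882 half-lives elapse, leaving f ≈ 0.0831 of each dose.
At steady state, accumulation factor R = 1/(1 − e^(−kτ)) ≈ 1.0906.
Single-dose peak C₀ = D/Vd = 691/82 ≈ 8.427 mg/L.
Cmax,ss = C₀/(1 − f) ≈ 8.427/0.9169 ≈ 9.191 mg/L.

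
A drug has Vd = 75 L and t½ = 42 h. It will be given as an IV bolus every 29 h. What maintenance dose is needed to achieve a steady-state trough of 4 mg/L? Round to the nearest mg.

τ/t½ = 29/42 ≈ 0.69048, so f = (1/2)^(29/42) ≈ 0.619649.
Cmin,ss = (D/Vd)·f/(1−f), so D = Cmin,ss·Vd·(1−f)/f.
D = 4 × 75 × (1−f)/f ≈ 4 × 75 × 0.61382 ≈ 184.15 mg.

184 mg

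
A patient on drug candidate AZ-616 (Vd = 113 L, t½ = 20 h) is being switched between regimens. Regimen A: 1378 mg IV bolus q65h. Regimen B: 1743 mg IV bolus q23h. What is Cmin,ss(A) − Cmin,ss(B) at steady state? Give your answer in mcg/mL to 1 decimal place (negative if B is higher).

Regimen A: f = (1/2)^(65/20) ≈ 0.1051; Cmin,ss = (1378/113)·f/(1−f) ≈ 1.432 mcg/mL.
Regimen B: f = (1/2)^(23/20) ≈ 0.4506; Cmin,ss = (1743/113)·f/(1−f) ≈ 12.651 mcg/mL.
Difference ≈ 1.432 − 12.651 ≈ -11.219 mcg/mL.

-11.2 mcg/mL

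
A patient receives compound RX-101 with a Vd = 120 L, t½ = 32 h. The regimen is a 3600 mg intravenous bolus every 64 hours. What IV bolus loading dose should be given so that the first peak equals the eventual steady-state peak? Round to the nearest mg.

f = (1/2)^(64/32) ≈ 0.250000; accumulation ratio R = 1/(1−f) ≈ 1.33333.
Loading dose to hit Cmax,ss on first dose: D_load = D_maint·R ≈ 3600 × 1.33333 ≈ 4799.99 mg.

4800 mg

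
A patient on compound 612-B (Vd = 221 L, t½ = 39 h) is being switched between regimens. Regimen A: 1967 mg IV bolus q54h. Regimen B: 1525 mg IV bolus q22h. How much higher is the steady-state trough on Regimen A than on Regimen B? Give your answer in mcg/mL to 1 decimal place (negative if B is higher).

-8.9 mcg/mL

Regimen A: f = (1/2)^(54/39) ≈ 0.3830; Cmin,ss = (1967/221)·f/(1−f) ≈ 5.525 mcg/mL.
Regimen B: f = (1/2)^(22/39) ≈ 0.6764; Cmin,ss = (1525/221)·f/(1−f) ≈ 14.424 mcg/mL.
Difference ≈ 5.525 − 14.424 ≈ -8.899 mcg/mL.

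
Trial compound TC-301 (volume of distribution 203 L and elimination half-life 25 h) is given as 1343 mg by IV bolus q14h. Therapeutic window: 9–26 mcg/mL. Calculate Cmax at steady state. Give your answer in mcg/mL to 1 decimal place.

Over one 14-h interval, 14/25 ≈ 0.56 half-lives elapse, leaving f ≈ 0.6783 of each dose.
At steady state, accumulation factor R = 1/(1 − e^(−kτ)) ≈ 3.1085.
Each bolus raises the concentration by D/Vd = 1343/203 ≈ 6.616 mcg/mL.
Steady-state peak Cmax,ss = C₀·R ≈ 6.616 × 3.1085 ≈ 20.566 mcg/mL.
Peak 20.6 mcg/mL vs MTC 26 mcg/mL: below toxic threshold.

20.6 mcg/mL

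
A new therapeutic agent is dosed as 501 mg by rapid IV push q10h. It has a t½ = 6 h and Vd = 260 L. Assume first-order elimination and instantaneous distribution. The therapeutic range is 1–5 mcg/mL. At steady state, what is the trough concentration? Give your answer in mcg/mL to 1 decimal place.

0.9 mcg/mL

Over one 10-h interval, 10/6 ≈ 1.6667 half-lives elapse, leaving f ≈ 0.3150 of each dose.
Accumulation ratio R = 1/(1 − f) ≈ 1/0.6850 ≈ 1.4599.
Single-dose peak C₀ = D/Vd = 501/260 ≈ 1.927 mcg/mL.
Steady-state peak Cmax,ss = C₀·R ≈ 1.927 × 1.4599 ≈ 2.813 mcg/mL.
Steady-state trough Cmin,ss = Cmax,ss·f ≈ 2.813 × 0.3150 ≈ 0.886 mcg/mL.
Trough 0.9 mcg/mL vs MEC 1 mcg/mL: subtherapeutic.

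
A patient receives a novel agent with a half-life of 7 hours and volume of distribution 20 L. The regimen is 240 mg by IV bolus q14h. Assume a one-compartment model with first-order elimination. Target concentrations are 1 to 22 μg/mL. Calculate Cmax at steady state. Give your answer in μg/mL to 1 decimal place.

The dosing interval is 2 half-lives, so f = 2^(−2) = 0.25.
At steady state, R = 1/(1 − 0.25) = 4/3.
Single-dose peak C₀ = D/Vd = 240/20 = 12 μg/mL.
Steady-state peak Cmax,ss = C₀·R = 12 × 4/3 ≈ 16.000 μg/mL.
Peak 16.0 μg/mL vs MTC 22 μg/mL: below toxic threshold.

16.0 μg/mL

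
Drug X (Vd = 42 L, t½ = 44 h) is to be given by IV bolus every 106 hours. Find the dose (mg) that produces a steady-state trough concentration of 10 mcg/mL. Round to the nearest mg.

1811 mg

τ/t½ = 106/44 ≈ 2.4091, so f = (1/2)^(106/44) ≈ 0.188274.
Cmin,ss = (D/Vd)·f/(1−f), so D = Cmin,ss·Vd·(1−f)/f.
D = 10 × 42 × (1−f)/f ≈ 10 × 42 × 4.31141 ≈ 1810.79 mg.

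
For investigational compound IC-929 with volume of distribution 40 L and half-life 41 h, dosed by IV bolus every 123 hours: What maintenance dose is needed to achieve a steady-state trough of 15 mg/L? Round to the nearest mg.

4200 mg

τ/t½ = 123/41 ≈ 3, so f = (1/2)^(123/41) ≈ 0.125000.
Cmin,ss = (D/Vd)·f/(1−f), so D = Cmin,ss·Vd·(1−f)/f.
D = 15 × 40 × (1−f)/f ≈ 15 × 40 × 7.00000 ≈ 4200.00 mg.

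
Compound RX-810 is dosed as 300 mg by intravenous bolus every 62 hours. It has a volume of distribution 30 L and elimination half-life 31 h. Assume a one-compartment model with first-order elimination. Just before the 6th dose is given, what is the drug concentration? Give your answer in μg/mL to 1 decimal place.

3.3 μg/mL

f = (1/2)^(τ/t½) = (1/2)^(62/31) ≈ 0.2500.
C₀ = D/Vd = 300/30 ≈ 10.000 μg/mL.
Before the 6th dose, 5 doses have been given. Superposition: Cmin = C₀·(f + f² + … + f^5).
≈ 10.000 × (0.2500 + 0.0625 + 0.0156 + 0.0039 + 0.0010) ≈ 10.000 × 0.3330 ≈ 3.330 μg/mL.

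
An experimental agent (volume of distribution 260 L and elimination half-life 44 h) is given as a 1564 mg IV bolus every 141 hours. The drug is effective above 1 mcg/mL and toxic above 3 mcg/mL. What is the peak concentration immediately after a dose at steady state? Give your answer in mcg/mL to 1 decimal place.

k = ln2/t½ = ln2/44 ≈ 0.015753 h⁻¹; fraction remaining f = e^(−kτ) = e^(−0.015753×141) ≈ 0.1085.
At steady state, accumulation factor R = 1/(1 − e^(−kτ)) ≈ 1.1217.
Single-dose peak C₀ = D/Vd = 1564/260 ≈ 6.015 mcg/mL.
Steady-state peak Cmax,ss = C₀·R ≈ 6.015 × 1.1217 ≈ 6.747 mcg/mL.
Peak 6.7 mcg/mL vs MTC 3 mcg/mL: exceeds toxic threshold.

6.7 mcg/mL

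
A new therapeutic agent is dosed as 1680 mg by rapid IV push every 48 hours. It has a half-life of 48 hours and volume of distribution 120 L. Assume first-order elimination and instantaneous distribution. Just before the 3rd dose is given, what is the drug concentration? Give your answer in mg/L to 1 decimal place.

f = (1/2)^(τ/t½) = (1/2)^(48/48) ≈ 0.5000.
C₀ = D/Vd = 1680/120 ≈ 14.000 mg/L.
Before the 3rd dose, 2 doses have been given. Superposition: Cmin = C₀·(f + f²).
≈ 14.000 × (0.5000 + 0.2500) ≈ 14.000 × 0.7500 ≈ 10.500 mg/L.

10.5 mg/L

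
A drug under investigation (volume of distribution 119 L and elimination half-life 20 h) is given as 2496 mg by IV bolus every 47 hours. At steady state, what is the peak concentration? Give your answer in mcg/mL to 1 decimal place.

26.1 mcg/mL

Over one 47-h interval, 47/20 ≈ 2.35 half-lives elapse, leaving f ≈ 0.1961 of each dose.
Accumulation ratio R = 1/(1 − f) ≈ 1/0.8039 ≈ 1.2439.
Each bolus raises the concentration by D/Vd = 2496/119 ≈ 20.975 mcg/mL.
Steady-state peak Cmax,ss = C₀·R ≈ 20.975 × 1.2439 ≈ 26.091 mcg/mL.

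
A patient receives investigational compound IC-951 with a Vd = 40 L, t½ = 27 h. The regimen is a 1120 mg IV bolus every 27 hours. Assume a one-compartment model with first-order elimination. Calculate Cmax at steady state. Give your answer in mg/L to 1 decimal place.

56.0 mg/L

τ = 27 h = 1 half-life, so f = (1/2)^1 = 0.5.
Accumulation ratio R = 1/(1 − f) = 1/0.5 = 2/1.
Single-dose peak C₀ = D/Vd = 1120/40 = 28 mg/L.
Steady-state peak Cmax,ss = C₀·R = 28 × 2/1 ≈ 56.000 mg/L.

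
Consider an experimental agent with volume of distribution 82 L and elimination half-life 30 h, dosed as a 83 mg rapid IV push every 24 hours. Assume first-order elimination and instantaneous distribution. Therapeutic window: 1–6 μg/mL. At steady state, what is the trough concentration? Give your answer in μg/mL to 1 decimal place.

τ/t½ = 24/30 ≈ 0.8, so fraction remaining f = (1/2)^(24/30) ≈ 0.5743.
Accumulation ratio R = 1/(1 − f) ≈ 1/0.4257 ≈ 2.3491.
Single-dose peak C₀ = D/Vd = 83/82 ≈ 1.012 μg/mL.
Cmax,ss = C₀/(1 − f) ≈ 1.012/0.4257 ≈ 2.377 μg/mL.
Steady-state trough Cmin,ss = Cmax,ss·f ≈ 2.377 × 0.5743 ≈ 1.365 μg/mL.
Trough 1.4 μg/mL vs MEC 1 μg/mL: adequate.

1.4 μg/mL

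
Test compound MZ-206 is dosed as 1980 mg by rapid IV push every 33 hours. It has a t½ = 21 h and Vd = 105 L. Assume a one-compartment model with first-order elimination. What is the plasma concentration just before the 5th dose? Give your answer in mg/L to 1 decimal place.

9.4 mg/L

f = (1/2)^(τ/t½) = (1/2)^(33/21) ≈ 0.3365.
C₀ = D/Vd = 1980/105 ≈ 18.857 mg/L.
Before the 5th dose, 4 doses have been given. Superposition: Cmin = C₀·(f + f² + … + f^4).
≈ 18.857 × (0.3365 + 0.1132 + 0.0381 + 0.0128) ≈ 18.857 × 0.5006 ≈ 9.440 mg/L.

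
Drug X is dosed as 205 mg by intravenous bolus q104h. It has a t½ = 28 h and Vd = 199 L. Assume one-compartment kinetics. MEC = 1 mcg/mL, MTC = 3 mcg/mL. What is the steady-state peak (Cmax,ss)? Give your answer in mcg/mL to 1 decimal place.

k = ln2/t½ = ln2/28 ≈ 0.024755 h⁻¹; fraction remaining f = e^(−kτ) = e^(−0.024755×104) ≈ 0.0762.
Accumulation ratio R = 1/(1 − f) ≈ 1/0.9238 ≈ 1.0825.
Single-dose peak C₀ = D/Vd = 205/199 ≈ 1.030 mcg/mL.
Steady-state peak Cmax,ss = C₀·R ≈ 1.030 × 1.0825 ≈ 1.115 mcg/mL.
Peak 1.1 mcg/mL vs MTC 3 mcg/mL: below toxic threshold.

1.1 mcg/mL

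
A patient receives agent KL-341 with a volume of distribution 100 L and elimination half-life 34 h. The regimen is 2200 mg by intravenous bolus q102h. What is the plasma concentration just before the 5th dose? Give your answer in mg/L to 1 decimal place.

f = (1/2)^(τ/t½) = (1/2)^(102/34) ≈ 0.1250.
C₀ = D/Vd = 2200/100 ≈ 22.000 mg/L.
Before the 5th dose, 4 doses have been given. Superposition: Cmin = C₀·(f + f² + … + f^4).
≈ 22.000 × (0.1250 + 0.0156 + 0.0020 + 0.0002) ≈ 22.000 × 0.1428 ≈ 3.142 mg/L.

3.1 mg/L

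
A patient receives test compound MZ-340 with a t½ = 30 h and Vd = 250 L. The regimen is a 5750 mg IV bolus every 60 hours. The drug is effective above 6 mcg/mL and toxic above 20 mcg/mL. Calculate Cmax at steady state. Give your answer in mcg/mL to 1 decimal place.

The dosing interval is 2 half-lives, so f = 2^(−2) = 0.25.
At steady state, R = 1/(1 − 0.25) = 4/3.
Single-dose peak C₀ = D/Vd = 5750/250 = 23 mcg/mL.
Steady-state peak Cmax,ss = C₀·R = 23 × 4/3 ≈ 30.667 mcg/mL.
Peak 30.7 mcg/mL vs MTC 20 mcg/mL: exceeds toxic threshold.

30.7 mcg/mL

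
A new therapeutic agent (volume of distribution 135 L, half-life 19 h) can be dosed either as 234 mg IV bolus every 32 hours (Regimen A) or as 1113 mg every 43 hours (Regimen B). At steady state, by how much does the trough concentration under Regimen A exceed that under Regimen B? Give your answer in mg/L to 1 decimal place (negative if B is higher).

-1.4 mg/L

Regimen A: f = (1/2)^(32/19) ≈ 0.3112; Cmin,ss = (234/135)·f/(1−f) ≈ 0.783 mg/L.
Regimen B: f = (1/2)^(43/19) ≈ 0.2083; Cmin,ss = (1113/135)·f/(1−f) ≈ 2.169 mg/L.
Difference ≈ 0.783 − 2.169 ≈ -1.386 mg/L.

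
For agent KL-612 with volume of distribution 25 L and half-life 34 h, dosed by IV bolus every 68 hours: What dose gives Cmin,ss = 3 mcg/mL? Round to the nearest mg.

225 mg

τ/t½ = 68/34 ≈ 2, so f = (1/2)^(68/34) ≈ 0.250000.
Cmin,ss = (D/Vd)·f/(1−f), so D = Cmin,ss·Vd·(1−f)/f.
D = 3 × 25 × (1−f)/f ≈ 3 × 25 × 3.00000 ≈ 225.00 mg.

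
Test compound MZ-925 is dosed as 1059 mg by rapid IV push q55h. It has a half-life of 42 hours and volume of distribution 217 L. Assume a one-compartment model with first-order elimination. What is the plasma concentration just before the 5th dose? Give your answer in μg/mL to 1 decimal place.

3.2 μg/mL

f = (1/2)^(τ/t½) = (1/2)^(55/42) ≈ 0.4035.
C₀ = D/Vd = 1059/217 ≈ 4.880 μg/mL.
Before the 5th dose, 4 doses have been given. Superposition: Cmin = C₀·(f + f² + … + f^4).
≈ 4.880 × (0.4035 + 0.1628 + 0.0657 + 0.0265) ≈ 4.880 × 0.6585 ≈ 3.213 μg/mL.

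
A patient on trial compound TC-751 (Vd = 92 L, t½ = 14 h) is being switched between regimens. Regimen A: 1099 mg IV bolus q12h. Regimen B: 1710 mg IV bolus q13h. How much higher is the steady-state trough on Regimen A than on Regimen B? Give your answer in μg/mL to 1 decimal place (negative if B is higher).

Regimen A: f = (1/2)^(12/14) ≈ 0.5520; Cmin,ss = (1099/92)·f/(1−f) ≈ 14.719 μg/mL.
Regimen B: f = (1/2)^(13/14) ≈ 0.5254; Cmin,ss = (1710/92)·f/(1−f) ≈ 20.576 μg/mL.
Difference ≈ 14.719 − 20.576 ≈ -5.857 μg/mL.

-5.9 μg/mL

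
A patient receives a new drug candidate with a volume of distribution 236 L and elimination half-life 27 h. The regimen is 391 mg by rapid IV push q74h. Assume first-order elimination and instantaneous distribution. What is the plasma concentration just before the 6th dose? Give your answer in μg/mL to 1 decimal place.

0.3 μg/mL

f = (1/2)^(τ/t½) = (1/2)^(74/27) ≈ 0.1496.
C₀ = D/Vd = 391/236 ≈ 1.657 μg/mL.
Before the 6th dose, 5 doses have been given. Superposition: Cmin = C₀·(f + f² + … + f^5).
≈ 1.657 × (0.1496 + 0.0224 + 0.0033 + 0.0005 + 0.0001) ≈ 1.657 × 0.1759 ≈ 0.291 μg/mL.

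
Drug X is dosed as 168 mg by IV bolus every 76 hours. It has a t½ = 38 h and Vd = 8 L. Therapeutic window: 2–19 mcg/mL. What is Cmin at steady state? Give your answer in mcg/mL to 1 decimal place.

7.0 mcg/mL

τ = 76 h = 2 half-lives, so f = (1/2)^2 = 0.25.
Accumulation ratio R = 1/(1 − f) = 1/0.75 = 4/3.
Single-dose peak C₀ = D/Vd = 168/8 = 21 mcg/mL.
Steady-state peak Cmax,ss = C₀·R = 21 × 4/3 ≈ 28.000 mcg/mL.
Steady-state trough Cmin,ss = Cmax,ss·f ≈ 28.000 × 0.25 ≈ 7.000 mcg/mL.
Trough 7.0 mcg/mL vs MEC 2 mcg/mL: adequate.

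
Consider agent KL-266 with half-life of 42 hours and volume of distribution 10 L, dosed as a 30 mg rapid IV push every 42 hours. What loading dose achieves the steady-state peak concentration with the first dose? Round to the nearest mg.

60 mg

f = (1/2)^(42/42) ≈ 0.500000; accumulation ratio R = 1/(1−f) ≈ 2.00000.
Loading dose to hit Cmax,ss on first dose: D_load = D_maint·R ≈ 30 × 2.00000 ≈ 60.00 mg.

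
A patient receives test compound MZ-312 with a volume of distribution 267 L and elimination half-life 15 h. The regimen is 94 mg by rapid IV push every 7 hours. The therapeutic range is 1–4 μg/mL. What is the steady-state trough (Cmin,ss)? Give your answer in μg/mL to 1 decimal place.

τ/t½ = 7/15 ≈ 0.46667, so fraction remaining f = (1/2)^(7/15) ≈ 0.7236.
At steady state, accumulation factor R = 1/(1 − e^(−kτ)) ≈ 3.6179.
Each bolus raises the concentration by D/Vd = 94/267 ≈ 0.352 μg/mL.
Steady-state peak Cmax,ss = C₀·R ≈ 0.352 × 3.6179 ≈ 1.274 μg/mL.
One interval later, Cmin,ss = Cmax,ss·e^(−kτ) ≈ 1.274 × 0.7236 ≈ 0.922 μg/mL.
Trough 0.9 μg/mL vs MEC 1 μg/mL: subtherapeutic.

0.9 μg/mL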